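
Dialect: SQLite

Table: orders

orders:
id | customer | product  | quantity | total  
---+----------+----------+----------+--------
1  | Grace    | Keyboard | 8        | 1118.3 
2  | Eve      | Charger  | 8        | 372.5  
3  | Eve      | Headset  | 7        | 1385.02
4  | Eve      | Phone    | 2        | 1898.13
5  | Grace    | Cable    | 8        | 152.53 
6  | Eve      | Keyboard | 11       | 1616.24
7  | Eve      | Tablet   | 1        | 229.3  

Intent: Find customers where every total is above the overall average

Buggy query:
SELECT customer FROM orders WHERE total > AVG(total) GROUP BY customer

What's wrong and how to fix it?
Bug: WHERE evaluates per row before aggregation, so AVG() is unavailable

Fix: Compute the overall average in a scalar subquery and compare each group's MIN against it in HAVING

Corrected query:
SELECT customer FROM orders GROUP BY customer HAVING MIN(total) > (SELECT AVG(total) FROM orders)

Result:
(no rows)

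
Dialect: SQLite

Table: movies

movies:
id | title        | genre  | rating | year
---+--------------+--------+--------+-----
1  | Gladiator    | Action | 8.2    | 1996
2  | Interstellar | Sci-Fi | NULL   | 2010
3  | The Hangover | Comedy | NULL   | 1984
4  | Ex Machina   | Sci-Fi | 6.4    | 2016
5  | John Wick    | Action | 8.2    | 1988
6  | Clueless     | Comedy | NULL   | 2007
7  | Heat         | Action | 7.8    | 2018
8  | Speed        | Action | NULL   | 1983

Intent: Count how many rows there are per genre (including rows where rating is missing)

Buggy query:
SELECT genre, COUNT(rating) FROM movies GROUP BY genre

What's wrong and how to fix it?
Bug: COUNT(rating) skips NULLs, so groups with missing rating are undercounted

Fix: Replace COUNT(rating) with COUNT(*)

Corrected query:
SELECT genre, COUNT(*) FROM movies GROUP BY genre

Result:
genre  | COUNT(*)
-------+---------
Action | 4       
Comedy | 2       
Sci-Fi | 2       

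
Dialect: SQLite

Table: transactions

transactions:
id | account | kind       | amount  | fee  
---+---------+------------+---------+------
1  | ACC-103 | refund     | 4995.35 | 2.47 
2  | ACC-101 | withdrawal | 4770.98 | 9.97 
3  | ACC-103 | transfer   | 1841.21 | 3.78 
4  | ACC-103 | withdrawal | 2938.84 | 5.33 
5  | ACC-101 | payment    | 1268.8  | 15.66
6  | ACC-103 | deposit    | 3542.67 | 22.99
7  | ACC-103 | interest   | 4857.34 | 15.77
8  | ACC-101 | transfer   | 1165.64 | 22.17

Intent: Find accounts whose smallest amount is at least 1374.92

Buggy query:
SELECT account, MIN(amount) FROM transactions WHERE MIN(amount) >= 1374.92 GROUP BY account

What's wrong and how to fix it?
Bug: MIN() in WHERE is a misuse of aggregate

Fix: Use HAVING for the per-group MIN condition

Corrected query:
SELECT account, MIN(amount) FROM transactions GROUP BY account HAVING MIN(amount) >= 1374.92

Result:
account | MIN(amount)
--------+------------
ACC-103 | 1841.21    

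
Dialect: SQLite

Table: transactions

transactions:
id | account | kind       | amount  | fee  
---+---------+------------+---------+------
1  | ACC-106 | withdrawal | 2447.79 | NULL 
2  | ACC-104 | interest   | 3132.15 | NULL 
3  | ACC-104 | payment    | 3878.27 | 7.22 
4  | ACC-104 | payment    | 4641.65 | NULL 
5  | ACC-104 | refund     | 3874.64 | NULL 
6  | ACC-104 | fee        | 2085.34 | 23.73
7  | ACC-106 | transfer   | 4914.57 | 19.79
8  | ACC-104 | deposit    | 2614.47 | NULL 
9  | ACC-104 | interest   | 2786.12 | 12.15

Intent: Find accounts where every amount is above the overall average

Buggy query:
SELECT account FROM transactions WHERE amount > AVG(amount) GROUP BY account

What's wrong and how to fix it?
Bug: WHERE evaluates per row before aggregation, so AVG() is unavailable

Fix: Use a subquery for AVG and a HAVING MIN(...) filter so the condition holds for every row in the group

Corrected query:
SELECT account FROM transactions GROUP BY account HAVING MIN(amount) > (SELECT AVG(amount) FROM transactions)

Result:
(no rows)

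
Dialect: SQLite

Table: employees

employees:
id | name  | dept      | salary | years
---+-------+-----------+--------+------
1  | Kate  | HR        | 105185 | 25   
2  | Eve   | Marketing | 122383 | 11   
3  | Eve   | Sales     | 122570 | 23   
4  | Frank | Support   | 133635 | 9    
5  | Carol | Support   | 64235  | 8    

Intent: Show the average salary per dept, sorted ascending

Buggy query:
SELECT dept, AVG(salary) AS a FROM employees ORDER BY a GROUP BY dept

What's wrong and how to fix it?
Bug: ORDER BY appears before GROUP BY; SQL clause order requires GROUP BY first

Fix: Reorder: SELECT … FROM … GROUP BY … ORDER BY …

Corrected query:
SELECT dept, AVG(salary) AS a FROM employees GROUP BY dept ORDER BY a

Result:
dept      | a     
----------+-------
Support   | 98935 
HR        | 105185
Marketing | 122383
Sales     | 122570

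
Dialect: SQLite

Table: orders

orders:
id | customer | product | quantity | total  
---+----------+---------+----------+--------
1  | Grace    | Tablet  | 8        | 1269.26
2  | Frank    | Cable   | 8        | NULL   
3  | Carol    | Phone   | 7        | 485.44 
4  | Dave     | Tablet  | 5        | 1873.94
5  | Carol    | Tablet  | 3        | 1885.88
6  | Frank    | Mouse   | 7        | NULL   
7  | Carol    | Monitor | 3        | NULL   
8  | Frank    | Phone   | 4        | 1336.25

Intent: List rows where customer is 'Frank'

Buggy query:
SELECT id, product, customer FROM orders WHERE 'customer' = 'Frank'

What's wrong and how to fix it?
Bug: 'customer' in single quotes is a string literal, not the column; the comparison is literal-vs-literal and never true

Fix: Remove the quotes around the column name (or use double quotes for an identifier)

Corrected query:
SELECT id, product, customer FROM orders WHERE customer = 'Frank'

Result:
id | product | customer
---+---------+---------
2  | Cable   | Frank   
6  | Mouse   | Frank   
8  | Phone   | Frank   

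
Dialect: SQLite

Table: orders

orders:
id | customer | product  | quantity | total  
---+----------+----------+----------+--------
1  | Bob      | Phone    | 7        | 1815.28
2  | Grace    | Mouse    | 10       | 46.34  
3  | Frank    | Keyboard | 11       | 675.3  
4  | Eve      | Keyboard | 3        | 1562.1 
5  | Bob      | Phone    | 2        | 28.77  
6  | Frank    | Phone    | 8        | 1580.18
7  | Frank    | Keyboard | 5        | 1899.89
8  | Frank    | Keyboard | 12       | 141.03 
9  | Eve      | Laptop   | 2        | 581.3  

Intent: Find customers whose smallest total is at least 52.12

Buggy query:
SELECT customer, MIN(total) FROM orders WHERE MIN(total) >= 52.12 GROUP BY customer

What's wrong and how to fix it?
Bug: MIN() in WHERE is a misuse of aggregate

Fix: Use HAVING for the per-group MIN condition

Corrected query:
SELECT customer, MIN(total) FROM orders GROUP BY customer HAVING MIN(total) >= 52.12

Result:
customer | MIN(total)
---------+-----------
Eve      | 581.3     
Frank    | 141.03    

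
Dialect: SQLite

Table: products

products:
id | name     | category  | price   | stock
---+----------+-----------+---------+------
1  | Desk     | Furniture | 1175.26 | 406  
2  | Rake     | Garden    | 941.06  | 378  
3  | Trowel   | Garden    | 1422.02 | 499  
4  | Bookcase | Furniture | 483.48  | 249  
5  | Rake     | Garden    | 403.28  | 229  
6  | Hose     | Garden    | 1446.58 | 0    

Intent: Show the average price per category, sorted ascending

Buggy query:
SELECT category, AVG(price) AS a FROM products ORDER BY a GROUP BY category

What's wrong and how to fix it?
Bug: GROUP BY must precede ORDER BY

Fix: Reorder: SELECT … FROM … GROUP BY … ORDER BY …

Corrected query:
SELECT category, AVG(price) AS a FROM products GROUP BY category ORDER BY a

Result:
category  | a       
----------+---------
Furniture | 829.37  
Garden    | 1053.235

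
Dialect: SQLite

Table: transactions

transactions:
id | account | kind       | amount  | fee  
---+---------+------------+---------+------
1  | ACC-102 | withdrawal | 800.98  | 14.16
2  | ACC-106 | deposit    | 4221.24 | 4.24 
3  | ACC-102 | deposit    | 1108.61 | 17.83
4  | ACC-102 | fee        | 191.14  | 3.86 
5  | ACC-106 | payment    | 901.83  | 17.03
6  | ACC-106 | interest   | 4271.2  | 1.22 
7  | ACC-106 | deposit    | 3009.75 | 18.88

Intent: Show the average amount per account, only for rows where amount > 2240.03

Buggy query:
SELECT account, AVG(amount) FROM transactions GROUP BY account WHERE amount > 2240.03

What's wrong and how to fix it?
Bug: WHERE cannot follow GROUP BY

Fix: Place WHERE between FROM and GROUP BY

Corrected query:
SELECT account, AVG(amount) FROM transactions WHERE amount > 2240.03 GROUP BY account

Result:
account | AVG(amount)
--------+------------
ACC-106 | 3834.063333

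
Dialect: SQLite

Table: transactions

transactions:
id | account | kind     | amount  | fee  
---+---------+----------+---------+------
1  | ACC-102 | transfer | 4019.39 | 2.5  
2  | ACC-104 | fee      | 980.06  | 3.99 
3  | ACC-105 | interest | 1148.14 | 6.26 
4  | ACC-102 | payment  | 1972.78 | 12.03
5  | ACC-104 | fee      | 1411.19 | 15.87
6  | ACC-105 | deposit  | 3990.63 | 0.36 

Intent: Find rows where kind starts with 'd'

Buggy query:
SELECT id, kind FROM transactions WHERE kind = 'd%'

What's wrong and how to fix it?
Bug: Wildcards only work with LIKE; '=' treats '%' as a literal character

Fix: Replace '=' with LIKE so 'd%' is treated as a pattern

Corrected query:
SELECT id, kind FROM transactions WHERE kind LIKE 'd%'

Result:
id | kind   
---+--------
6  | deposit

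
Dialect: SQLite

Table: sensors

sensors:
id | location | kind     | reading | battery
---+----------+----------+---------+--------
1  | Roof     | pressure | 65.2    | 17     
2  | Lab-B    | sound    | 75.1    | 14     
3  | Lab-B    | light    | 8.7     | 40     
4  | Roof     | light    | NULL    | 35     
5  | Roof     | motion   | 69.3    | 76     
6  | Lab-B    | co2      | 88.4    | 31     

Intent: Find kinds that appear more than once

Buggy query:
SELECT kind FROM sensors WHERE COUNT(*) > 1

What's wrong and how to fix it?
Bug: COUNT(*) is an aggregate and cannot be used in WHERE

Fix: Group first, then use HAVING for the count condition

Corrected query:
SELECT kind FROM sensors GROUP BY kind HAVING COUNT(*) > 1

Result:
kind 
-----
light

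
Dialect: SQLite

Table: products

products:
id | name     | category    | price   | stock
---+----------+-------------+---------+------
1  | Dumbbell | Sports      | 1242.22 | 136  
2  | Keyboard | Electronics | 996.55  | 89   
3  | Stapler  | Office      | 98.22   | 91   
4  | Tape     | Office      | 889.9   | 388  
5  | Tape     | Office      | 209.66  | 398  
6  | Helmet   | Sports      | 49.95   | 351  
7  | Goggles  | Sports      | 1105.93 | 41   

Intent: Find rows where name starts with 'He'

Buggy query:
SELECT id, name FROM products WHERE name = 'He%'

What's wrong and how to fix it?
Bug: Wildcards only work with LIKE; '=' treats '%' as a literal character

Fix: Replace '=' with LIKE so 'He%' is treated as a pattern

Corrected query:
SELECT id, name FROM products WHERE name LIKE 'He%'

Result:
id | name  
---+-------
6  | Helmet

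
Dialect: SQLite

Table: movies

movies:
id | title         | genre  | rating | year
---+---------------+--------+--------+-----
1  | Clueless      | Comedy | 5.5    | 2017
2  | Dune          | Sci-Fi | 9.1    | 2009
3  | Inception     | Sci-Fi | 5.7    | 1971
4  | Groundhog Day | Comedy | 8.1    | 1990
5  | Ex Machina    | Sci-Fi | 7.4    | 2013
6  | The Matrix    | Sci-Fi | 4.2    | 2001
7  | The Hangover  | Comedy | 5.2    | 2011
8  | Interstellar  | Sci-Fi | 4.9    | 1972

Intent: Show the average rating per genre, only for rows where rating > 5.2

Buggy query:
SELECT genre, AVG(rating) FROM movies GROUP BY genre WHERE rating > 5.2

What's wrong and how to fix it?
Bug: WHERE cannot follow GROUP BY

Fix: Place WHERE between FROM and GROUP BY

Corrected query:
SELECT genre, AVG(rating) FROM movies WHERE rating > 5.2 GROUP BY genre

Result:
genre  | AVG(rating)
-------+------------
Comedy | 6.8        
Sci-Fi | 7.4        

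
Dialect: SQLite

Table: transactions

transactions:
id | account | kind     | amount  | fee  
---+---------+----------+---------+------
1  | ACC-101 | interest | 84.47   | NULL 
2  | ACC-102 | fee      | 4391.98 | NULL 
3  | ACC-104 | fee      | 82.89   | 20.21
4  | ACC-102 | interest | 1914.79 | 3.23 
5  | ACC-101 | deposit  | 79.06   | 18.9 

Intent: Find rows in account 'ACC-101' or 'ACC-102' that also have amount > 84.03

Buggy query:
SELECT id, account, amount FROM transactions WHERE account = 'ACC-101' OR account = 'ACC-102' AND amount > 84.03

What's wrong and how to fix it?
Bug: AND binds tighter than OR, so this parses as account = 'ACC-101' OR (account = 'ACC-102' AND amount > 84.03)

Fix: Add parentheses around the OR so the AND applies to both alternatives

Corrected query:
SELECT id, account, amount FROM transactions WHERE (account = 'ACC-101' OR account = 'ACC-102') AND amount > 84.03

Result:
id | account | amount 
---+---------+--------
1  | ACC-101 | 84.47  
2  | ACC-102 | 4391.98
4  | ACC-102 | 1914.79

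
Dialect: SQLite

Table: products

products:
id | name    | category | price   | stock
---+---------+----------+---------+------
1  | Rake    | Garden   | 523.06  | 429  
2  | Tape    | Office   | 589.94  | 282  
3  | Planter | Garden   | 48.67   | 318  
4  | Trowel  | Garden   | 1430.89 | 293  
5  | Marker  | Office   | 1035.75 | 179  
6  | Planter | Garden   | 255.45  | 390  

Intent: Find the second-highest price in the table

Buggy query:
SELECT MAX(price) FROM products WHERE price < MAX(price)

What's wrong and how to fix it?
Bug: The inner MAX is an aggregate inside WHERE, which is not allowed

Fix: Put the inner MAX in a scalar subquery

Corrected query:
SELECT MAX(price) FROM products WHERE price < (SELECT MAX(price) FROM products)

Result:
MAX(price)
----------
1035.75   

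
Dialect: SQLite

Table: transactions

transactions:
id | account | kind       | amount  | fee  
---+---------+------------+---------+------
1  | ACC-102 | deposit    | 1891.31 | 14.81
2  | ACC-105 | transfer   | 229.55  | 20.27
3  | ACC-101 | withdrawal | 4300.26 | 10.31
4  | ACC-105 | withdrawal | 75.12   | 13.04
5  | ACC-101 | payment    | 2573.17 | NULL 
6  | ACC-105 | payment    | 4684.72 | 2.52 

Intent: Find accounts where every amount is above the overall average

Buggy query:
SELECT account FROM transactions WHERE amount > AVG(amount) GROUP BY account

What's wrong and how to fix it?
Bug: AVG() is an aggregate; it can't sit directly in WHERE

Fix: Compute the overall average in a scalar subquery and compare each group's MIN against it in HAVING

Corrected query:
SELECT account FROM transactions GROUP BY account HAVING MIN(amount) > (SELECT AVG(amount) FROM transactions)

Result:
account
-------
ACC-101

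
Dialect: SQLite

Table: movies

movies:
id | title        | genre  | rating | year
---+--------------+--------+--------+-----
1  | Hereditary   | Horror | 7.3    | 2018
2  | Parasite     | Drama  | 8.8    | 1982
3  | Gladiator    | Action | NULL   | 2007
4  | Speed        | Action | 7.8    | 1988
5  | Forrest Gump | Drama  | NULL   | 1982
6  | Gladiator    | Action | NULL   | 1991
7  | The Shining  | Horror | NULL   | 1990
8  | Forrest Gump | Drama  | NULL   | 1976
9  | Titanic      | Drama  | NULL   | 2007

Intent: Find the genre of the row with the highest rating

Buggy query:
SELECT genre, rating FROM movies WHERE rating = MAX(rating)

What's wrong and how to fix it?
Bug: MAX(rating) is an aggregate and cannot be used directly in WHERE

Fix: Use a subquery: WHERE rating = (SELECT MAX(rating) FROM movies)

Corrected query:
SELECT genre, rating FROM movies WHERE rating = (SELECT MAX(rating) FROM movies)

Result:
genre | rating
------+-------
Drama | 8.8   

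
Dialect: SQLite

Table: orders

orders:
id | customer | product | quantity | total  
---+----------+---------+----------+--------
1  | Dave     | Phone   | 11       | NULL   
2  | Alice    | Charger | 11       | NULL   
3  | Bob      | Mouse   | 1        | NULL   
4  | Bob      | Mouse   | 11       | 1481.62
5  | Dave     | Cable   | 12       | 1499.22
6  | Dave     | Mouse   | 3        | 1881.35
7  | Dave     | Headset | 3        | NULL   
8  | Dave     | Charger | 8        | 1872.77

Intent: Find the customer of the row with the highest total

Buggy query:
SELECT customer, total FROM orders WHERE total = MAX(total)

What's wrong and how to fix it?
Bug: MAX(total) is an aggregate and cannot be used directly in WHERE

Fix: Use a subquery: WHERE total = (SELECT MAX(total) FROM orders)

Corrected query:
SELECT customer, total FROM orders WHERE total = (SELECT MAX(total) FROM orders)

Result:
customer | total  
---------+--------
Dave     | 1881.35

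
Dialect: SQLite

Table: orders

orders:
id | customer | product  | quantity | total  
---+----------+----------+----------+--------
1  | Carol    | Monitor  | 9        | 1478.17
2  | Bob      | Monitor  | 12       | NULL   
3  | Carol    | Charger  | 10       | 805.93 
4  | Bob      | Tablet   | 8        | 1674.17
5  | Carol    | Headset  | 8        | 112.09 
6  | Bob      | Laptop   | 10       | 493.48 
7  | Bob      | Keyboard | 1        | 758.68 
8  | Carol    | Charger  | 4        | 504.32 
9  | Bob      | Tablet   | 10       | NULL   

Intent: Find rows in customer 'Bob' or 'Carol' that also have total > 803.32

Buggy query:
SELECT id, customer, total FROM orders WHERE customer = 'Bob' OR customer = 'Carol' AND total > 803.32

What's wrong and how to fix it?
Bug: AND binds tighter than OR, so this parses as customer = 'Bob' OR (customer = 'Carol' AND total > 803.32)

Fix: Add parentheses around the OR so the AND applies to both alternatives

Corrected query:
SELECT id, customer, total FROM orders WHERE (customer = 'Bob' OR customer = 'Carol') AND total > 803.32

Result:
id | customer | total  
---+----------+--------
1  | Carol    | 1478.17
3  | Carol    | 805.93 
4  | Bob      | 1674.17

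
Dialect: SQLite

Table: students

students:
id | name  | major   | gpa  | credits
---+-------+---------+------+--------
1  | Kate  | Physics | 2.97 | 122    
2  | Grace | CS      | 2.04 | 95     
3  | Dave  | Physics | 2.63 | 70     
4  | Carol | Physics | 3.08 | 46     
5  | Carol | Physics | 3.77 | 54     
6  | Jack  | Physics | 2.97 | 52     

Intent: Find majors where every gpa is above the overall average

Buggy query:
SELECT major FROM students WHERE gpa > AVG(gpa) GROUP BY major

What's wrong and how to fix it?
Bug: WHERE evaluates per row before aggregation, so AVG() is unavailable

Fix: Compute the overall average in a scalar subquery and compare each group's MIN against it in HAVING

Corrected query:
SELECT major FROM students GROUP BY major HAVING MIN(gpa) > (SELECT AVG(gpa) FROM students)

Result:
(no rows)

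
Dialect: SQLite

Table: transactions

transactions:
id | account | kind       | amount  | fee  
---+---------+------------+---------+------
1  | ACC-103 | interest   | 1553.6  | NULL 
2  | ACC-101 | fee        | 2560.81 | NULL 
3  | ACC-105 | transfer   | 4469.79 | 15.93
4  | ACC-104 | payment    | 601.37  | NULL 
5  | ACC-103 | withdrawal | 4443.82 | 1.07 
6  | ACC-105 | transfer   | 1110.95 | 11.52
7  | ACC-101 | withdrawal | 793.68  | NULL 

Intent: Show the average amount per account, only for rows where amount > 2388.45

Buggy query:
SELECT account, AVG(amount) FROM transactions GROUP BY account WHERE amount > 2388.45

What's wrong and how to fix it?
Bug: WHERE cannot follow GROUP BY

Fix: Move the WHERE clause before GROUP BY

Corrected query:
SELECT account, AVG(amount) FROM transactions WHERE amount > 2388.45 GROUP BY account

Result:
account | AVG(amount)
--------+------------
ACC-101 | 2560.81    
ACC-103 | 4443.82    
ACC-105 | 4469.79    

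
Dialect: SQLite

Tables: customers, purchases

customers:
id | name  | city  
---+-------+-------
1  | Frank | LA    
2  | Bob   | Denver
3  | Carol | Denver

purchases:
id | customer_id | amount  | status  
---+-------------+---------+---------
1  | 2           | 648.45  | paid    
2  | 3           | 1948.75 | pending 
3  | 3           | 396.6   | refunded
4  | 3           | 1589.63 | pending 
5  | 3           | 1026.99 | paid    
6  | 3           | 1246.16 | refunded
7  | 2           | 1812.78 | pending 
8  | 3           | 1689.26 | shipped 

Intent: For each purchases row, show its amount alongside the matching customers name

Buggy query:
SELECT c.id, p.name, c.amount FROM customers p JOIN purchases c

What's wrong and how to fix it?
Bug: Missing join condition: each purchases row is matched to all customers rows instead of just its own

Fix: Specify the join condition linking the foreign key to the parent id

Corrected query:
SELECT c.id, p.name, c.amount FROM customers p JOIN purchases c ON c.customer_id = p.id

Result:
id | name  | amount 
---+-------+--------
1  | Bob   | 648.45 
2  | Carol | 1948.75
3  | Carol | 396.6  
4  | Carol | 1589.63
5  | Carol | 1026.99
6  | Carol | 1246.16
7  | Bob   | 1812.78
8  | Carol | 1689.26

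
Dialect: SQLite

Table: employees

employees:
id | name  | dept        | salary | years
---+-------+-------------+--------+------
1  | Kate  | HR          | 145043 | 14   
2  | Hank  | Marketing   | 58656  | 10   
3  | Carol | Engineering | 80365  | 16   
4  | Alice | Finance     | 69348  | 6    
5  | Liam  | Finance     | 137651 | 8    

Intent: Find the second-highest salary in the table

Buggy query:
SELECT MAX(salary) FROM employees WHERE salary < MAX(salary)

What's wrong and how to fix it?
Bug: MAX(salary) on the right of the comparison is an aggregate-in-WHERE error

Fix: Put the inner MAX in a scalar subquery

Corrected query:
SELECT MAX(salary) FROM employees WHERE salary < (SELECT MAX(salary) FROM employees)

Result:
MAX(salary)
-----------
137651     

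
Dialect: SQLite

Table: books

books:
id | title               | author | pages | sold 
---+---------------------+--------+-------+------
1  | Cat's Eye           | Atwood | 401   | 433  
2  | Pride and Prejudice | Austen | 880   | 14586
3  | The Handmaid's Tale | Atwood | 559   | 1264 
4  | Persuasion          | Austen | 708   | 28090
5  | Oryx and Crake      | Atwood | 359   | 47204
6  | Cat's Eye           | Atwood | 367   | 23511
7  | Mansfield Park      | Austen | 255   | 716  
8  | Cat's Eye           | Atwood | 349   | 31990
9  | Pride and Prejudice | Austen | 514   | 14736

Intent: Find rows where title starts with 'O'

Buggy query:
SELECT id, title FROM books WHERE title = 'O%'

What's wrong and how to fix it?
Bug: '=' compares the literal string including the % character; pattern matching needs LIKE

Fix: Replace '=' with LIKE so 'O%' is treated as a pattern

Corrected query:
SELECT id, title FROM books WHERE title LIKE 'O%'

Result:
id | title         
---+---------------
5  | Oryx and Crake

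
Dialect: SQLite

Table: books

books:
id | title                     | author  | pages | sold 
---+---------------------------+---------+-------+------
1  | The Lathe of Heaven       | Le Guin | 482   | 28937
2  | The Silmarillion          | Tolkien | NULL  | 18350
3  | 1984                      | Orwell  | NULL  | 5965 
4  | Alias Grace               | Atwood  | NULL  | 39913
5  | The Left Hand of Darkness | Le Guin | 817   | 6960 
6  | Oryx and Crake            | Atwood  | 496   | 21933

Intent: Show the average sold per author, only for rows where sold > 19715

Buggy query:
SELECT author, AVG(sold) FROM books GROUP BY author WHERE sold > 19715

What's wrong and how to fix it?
Bug: WHERE cannot follow GROUP BY

Fix: Place WHERE between FROM and GROUP BY

Corrected query:
SELECT author, AVG(sold) FROM books WHERE sold > 19715 GROUP BY author

Result:
author  | AVG(sold)
--------+----------
Atwood  | 30923    
Le Guin | 28937    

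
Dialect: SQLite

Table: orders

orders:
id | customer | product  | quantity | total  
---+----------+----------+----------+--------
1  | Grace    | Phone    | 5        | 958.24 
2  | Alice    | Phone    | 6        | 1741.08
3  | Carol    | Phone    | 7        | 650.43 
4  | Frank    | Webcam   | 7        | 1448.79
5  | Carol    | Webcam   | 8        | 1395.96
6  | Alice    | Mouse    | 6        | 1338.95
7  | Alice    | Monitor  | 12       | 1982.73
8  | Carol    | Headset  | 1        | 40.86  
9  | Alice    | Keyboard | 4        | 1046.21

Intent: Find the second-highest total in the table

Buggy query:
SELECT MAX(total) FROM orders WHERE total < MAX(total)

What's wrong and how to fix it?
Bug: The inner MAX is an aggregate inside WHERE, which is not allowed

Fix: Compute the overall MAX in a subquery, then take MAX of rows below it

Corrected query:
SELECT MAX(total) FROM orders WHERE total < (SELECT MAX(total) FROM orders)

Result:
MAX(total)
----------
1741.08   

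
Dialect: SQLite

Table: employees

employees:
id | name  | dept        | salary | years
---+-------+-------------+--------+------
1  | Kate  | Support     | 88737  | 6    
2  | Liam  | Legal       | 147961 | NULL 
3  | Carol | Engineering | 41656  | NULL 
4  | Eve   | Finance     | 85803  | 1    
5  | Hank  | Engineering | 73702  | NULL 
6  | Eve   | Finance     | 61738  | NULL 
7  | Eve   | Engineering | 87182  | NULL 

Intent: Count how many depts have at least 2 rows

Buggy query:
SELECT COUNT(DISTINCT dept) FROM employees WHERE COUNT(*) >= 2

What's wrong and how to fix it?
Bug: COUNT(*) cannot appear in WHERE; the per-group count doesn't exist yet

Fix: Use a subquery that GROUPs and filters with HAVING, then count its rows

Corrected query:
SELECT COUNT(*) FROM (SELECT dept FROM employees GROUP BY dept HAVING COUNT(*) >= 2)

Result:
COUNT(*)
--------
2       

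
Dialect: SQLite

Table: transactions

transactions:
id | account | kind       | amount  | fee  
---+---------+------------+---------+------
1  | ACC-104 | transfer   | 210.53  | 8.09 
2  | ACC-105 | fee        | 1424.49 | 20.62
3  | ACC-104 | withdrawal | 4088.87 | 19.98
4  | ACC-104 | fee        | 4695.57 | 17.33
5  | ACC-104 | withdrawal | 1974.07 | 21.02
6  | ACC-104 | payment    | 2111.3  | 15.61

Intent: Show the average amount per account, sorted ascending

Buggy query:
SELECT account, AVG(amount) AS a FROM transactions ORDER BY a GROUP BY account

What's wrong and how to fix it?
Bug: GROUP BY must precede ORDER BY

Fix: Move ORDER BY to the end, after GROUP BY

Corrected query:
SELECT account, AVG(amount) AS a FROM transactions GROUP BY account ORDER BY a

Result:
account | a       
--------+---------
ACC-105 | 1424.49 
ACC-104 | 2616.068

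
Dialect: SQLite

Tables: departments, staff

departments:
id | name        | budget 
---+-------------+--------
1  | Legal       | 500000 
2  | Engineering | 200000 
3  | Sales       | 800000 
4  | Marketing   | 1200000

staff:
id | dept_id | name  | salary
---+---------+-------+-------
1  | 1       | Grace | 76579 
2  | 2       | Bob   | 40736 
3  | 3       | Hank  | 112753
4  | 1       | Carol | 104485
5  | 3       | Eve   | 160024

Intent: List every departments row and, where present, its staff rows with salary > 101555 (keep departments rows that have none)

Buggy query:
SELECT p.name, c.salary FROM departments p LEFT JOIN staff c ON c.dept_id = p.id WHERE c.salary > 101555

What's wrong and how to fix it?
Bug: Filtering c.salary in WHERE discards the NULL rows produced by LEFT JOIN, turning it into an inner join

Fix: Put 'c.salary > 101555' in the JOIN's ON clause instead of WHERE

Corrected query:
SELECT p.name, c.salary FROM departments p LEFT JOIN staff c ON c.dept_id = p.id AND c.salary > 101555

Result:
name        | salary
------------+-------
Legal       | 104485
Engineering | NULL  
Sales       | 112753
Sales       | 160024
Marketing   | NULL  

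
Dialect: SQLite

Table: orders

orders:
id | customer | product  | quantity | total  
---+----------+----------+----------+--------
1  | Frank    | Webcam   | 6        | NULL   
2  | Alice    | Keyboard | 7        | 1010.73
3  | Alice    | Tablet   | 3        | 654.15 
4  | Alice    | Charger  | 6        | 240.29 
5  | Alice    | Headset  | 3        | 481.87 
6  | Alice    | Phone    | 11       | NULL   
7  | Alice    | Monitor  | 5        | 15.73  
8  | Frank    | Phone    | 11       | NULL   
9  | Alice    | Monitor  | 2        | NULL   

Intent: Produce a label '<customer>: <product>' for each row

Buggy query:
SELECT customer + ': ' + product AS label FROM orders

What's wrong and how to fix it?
Bug: SQLite uses || for string concatenation; + coerces text to numbers (yielding 0)

Fix: Use the || operator for string concatenation

Corrected query:
SELECT customer || ': ' || product AS label FROM orders

Result:
label          
---------------
Frank: Webcam  
Alice: Keyboard
Alice: Tablet  
Alice: Charger 
Alice: Headset 
Alice: Phone   
Alice: Monitor 
Frank: Phone   
Alice: Monitor 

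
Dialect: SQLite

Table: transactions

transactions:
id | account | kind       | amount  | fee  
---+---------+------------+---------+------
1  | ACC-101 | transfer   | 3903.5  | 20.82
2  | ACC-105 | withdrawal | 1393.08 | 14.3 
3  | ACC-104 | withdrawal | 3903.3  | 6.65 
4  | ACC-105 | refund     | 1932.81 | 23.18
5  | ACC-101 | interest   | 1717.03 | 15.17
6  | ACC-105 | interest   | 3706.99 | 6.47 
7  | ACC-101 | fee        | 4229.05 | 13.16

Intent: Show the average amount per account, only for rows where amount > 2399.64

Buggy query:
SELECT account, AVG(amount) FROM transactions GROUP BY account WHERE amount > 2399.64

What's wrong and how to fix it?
Bug: WHERE cannot follow GROUP BY

Fix: Move the WHERE clause before GROUP BY

Corrected query:
SELECT account, AVG(amount) FROM transactions WHERE amount > 2399.64 GROUP BY account

Result:
account | AVG(amount)
--------+------------
ACC-101 | 4066.275   
ACC-104 | 3903.3     
ACC-105 | 3706.99    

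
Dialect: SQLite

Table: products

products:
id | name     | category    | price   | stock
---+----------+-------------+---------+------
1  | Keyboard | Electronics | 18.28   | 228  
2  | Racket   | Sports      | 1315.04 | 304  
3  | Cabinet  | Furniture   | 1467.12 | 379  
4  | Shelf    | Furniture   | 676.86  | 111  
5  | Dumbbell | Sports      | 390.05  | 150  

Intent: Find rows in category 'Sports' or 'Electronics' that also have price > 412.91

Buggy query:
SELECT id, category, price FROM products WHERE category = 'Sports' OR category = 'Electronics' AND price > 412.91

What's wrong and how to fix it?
Bug: Without parentheses, AND is evaluated before OR, so the price filter only applies to the 'Electronics' branch

Fix: Add parentheses around the OR so the AND applies to both alternatives

Corrected query:
SELECT id, category, price FROM products WHERE (category = 'Sports' OR category = 'Electronics') AND price > 412.91

Result:
id | category | price  
---+----------+--------
2  | Sports   | 1315.04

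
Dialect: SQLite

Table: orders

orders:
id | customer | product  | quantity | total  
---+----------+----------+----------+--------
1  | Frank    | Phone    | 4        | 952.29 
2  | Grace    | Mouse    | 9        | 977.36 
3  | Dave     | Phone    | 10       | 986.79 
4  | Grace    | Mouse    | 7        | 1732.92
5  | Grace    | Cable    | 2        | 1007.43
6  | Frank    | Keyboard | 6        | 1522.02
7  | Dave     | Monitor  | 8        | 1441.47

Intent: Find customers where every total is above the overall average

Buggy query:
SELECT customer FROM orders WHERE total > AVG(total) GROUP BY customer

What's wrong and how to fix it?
Bug: AVG() is an aggregate; it can't sit directly in WHERE

Fix: Compute the overall average in a scalar subquery and compare each group's MIN against it in HAVING

Corrected query:
SELECT customer FROM orders GROUP BY customer HAVING MIN(total) > (SELECT AVG(total) FROM orders)

Result:
(no rows)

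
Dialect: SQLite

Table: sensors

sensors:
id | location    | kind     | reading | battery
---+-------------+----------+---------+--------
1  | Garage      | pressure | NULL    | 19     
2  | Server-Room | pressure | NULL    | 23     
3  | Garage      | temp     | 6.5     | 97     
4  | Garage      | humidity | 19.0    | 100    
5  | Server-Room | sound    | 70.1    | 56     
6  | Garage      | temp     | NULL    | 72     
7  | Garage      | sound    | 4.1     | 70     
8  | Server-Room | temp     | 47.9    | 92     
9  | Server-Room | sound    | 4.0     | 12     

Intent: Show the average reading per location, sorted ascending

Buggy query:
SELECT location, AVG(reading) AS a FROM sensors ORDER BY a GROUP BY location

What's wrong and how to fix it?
Bug: ORDER BY appears before GROUP BY; SQL clause order requires GROUP BY first

Fix: Reorder: SELECT … FROM … GROUP BY … ORDER BY …

Corrected query:
SELECT location, AVG(reading) AS a FROM sensors GROUP BY location ORDER BY a

Result:
location    | a        
------------+----------
Garage      | 9.866667 
Server-Room | 40.666667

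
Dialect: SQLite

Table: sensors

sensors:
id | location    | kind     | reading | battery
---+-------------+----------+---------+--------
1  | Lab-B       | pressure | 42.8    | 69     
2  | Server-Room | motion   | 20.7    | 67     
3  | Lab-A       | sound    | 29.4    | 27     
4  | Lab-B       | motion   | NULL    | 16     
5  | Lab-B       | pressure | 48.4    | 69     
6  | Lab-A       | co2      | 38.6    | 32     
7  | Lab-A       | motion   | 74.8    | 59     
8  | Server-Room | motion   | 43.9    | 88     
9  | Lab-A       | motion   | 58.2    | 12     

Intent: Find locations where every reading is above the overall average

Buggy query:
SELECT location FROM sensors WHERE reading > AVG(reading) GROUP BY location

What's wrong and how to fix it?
Bug: AVG() is an aggregate; it can't sit directly in WHERE

Fix: Compute the overall average in a scalar subquery and compare each group's MIN against it in HAVING

Corrected query:
SELECT location FROM sensors GROUP BY location HAVING MIN(reading) > (SELECT AVG(reading) FROM sensors)

Result:
(no rows)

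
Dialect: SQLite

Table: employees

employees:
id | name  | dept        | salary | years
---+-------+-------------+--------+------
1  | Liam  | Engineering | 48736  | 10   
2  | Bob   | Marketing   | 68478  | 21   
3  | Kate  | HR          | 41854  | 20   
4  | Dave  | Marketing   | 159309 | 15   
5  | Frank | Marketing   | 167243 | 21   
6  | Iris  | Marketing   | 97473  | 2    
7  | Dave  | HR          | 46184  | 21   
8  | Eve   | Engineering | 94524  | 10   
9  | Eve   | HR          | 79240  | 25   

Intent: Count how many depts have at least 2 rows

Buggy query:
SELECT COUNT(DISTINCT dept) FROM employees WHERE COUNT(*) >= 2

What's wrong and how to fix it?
Bug: WHERE filters individual rows, not groups, so a group-level COUNT is invalid there

Fix: Use a subquery that GROUPs and filters with HAVING, then count its rows

Corrected query:
SELECT COUNT(*) FROM (SELECT dept FROM employees GROUP BY dept HAVING COUNT(*) >= 2)

Result:
COUNT(*)
--------
3       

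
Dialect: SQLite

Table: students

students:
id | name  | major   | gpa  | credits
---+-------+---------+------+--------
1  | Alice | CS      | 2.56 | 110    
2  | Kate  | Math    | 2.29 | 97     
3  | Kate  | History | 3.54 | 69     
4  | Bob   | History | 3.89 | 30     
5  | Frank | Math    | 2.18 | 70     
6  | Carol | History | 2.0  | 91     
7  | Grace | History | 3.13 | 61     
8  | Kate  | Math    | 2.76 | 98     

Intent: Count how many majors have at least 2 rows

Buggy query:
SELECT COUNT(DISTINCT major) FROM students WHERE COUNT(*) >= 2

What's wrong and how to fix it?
Bug: WHERE filters individual rows, not groups, so a group-level COUNT is invalid there

Fix: Use a subquery that GROUPs and filters with HAVING, then count its rows

Corrected query:
SELECT COUNT(*) FROM (SELECT major FROM students GROUP BY major HAVING COUNT(*) >= 2)

Result:
COUNT(*)
--------
2       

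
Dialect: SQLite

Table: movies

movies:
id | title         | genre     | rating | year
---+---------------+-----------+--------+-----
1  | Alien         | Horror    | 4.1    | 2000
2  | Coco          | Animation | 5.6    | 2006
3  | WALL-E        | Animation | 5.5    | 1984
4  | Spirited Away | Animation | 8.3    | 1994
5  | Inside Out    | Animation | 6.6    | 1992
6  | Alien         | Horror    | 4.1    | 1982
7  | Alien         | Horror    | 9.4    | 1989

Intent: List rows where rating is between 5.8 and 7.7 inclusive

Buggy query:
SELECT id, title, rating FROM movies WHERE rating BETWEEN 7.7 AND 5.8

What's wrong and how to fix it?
Bug: BETWEEN expects the lower bound first; with 7.7 AND 5.8 the range is empty

Fix: Write BETWEEN 5.8 AND 7.7

Corrected query:
SELECT id, title, rating FROM movies WHERE rating BETWEEN 5.8 AND 7.7

Result:
id | title      | rating
---+------------+-------
5  | Inside Out | 6.6   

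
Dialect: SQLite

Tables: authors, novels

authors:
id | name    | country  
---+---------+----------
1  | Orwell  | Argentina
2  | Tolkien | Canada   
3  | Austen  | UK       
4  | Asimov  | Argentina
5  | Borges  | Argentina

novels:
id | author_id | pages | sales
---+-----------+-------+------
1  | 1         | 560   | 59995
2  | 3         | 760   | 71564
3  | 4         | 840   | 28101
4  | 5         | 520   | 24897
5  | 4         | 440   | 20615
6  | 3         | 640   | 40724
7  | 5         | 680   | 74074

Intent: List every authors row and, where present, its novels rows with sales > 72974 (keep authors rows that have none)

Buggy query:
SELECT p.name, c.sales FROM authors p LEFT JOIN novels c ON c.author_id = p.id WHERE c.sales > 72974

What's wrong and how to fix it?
Bug: A WHERE condition on the right-hand table after LEFT JOIN drops unmatched parents

Fix: Put 'c.sales > 72974' in the JOIN's ON clause instead of WHERE

Corrected query:
SELECT p.name, c.sales FROM authors p LEFT JOIN novels c ON c.author_id = p.id AND c.sales > 72974

Result:
name    | sales
--------+------
Orwell  | NULL 
Tolkien | NULL 
Austen  | NULL 
Asimov  | NULL 
Borges  | 74074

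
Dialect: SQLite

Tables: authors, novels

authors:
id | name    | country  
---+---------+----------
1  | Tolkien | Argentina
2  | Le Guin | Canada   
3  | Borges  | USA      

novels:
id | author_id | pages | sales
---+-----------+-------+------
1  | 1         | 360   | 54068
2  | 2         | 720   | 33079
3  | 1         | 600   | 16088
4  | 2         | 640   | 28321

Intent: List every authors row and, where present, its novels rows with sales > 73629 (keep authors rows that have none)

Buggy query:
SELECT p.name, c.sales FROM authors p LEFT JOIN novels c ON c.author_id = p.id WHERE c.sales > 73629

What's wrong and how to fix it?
Bug: Filtering c.sales in WHERE discards the NULL rows produced by LEFT JOIN, turning it into an inner join

Fix: Move the right-table condition into the ON clause so unmatched parents are kept

Corrected query:
SELECT p.name, c.sales FROM authors p LEFT JOIN novels c ON c.author_id = p.id AND c.sales > 73629

Result:
name    | sales
--------+------
Tolkien | NULL 
Le Guin | NULL 
Borges  | NULL 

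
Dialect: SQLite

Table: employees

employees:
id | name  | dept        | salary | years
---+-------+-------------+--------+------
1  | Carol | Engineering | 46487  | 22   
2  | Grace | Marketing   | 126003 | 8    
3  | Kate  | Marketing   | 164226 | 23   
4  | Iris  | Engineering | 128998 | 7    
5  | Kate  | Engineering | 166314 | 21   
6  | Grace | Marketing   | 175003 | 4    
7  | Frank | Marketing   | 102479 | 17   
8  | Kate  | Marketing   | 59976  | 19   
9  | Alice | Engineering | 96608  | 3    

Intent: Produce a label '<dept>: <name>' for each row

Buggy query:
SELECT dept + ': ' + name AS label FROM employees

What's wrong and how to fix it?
Bug: '+' is numeric addition; on text columns SQLite converts them to 0 instead of concatenating

Fix: Replace + with || to concatenate text

Corrected query:
SELECT dept || ': ' || name AS label FROM employees

Result:
label             
------------------
Engineering: Carol
Marketing: Grace  
Marketing: Kate   
Engineering: Iris 
Engineering: Kate 
Marketing: Grace  
Marketing: Frank  
Marketing: Kate   
Engineering: Alice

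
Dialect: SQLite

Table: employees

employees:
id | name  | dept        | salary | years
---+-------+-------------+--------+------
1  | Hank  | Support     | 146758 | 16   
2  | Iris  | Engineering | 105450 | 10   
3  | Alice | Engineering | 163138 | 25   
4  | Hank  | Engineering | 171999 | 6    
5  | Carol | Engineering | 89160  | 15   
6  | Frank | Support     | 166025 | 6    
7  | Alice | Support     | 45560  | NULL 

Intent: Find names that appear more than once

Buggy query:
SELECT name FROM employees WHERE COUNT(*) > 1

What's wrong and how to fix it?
Bug: COUNT(*) is an aggregate and cannot be used in WHERE

Fix: Group first, then use HAVING for the count condition

Corrected query:
SELECT name FROM employees GROUP BY name HAVING COUNT(*) > 1

Result:
name 
-----
Alice
Hank 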